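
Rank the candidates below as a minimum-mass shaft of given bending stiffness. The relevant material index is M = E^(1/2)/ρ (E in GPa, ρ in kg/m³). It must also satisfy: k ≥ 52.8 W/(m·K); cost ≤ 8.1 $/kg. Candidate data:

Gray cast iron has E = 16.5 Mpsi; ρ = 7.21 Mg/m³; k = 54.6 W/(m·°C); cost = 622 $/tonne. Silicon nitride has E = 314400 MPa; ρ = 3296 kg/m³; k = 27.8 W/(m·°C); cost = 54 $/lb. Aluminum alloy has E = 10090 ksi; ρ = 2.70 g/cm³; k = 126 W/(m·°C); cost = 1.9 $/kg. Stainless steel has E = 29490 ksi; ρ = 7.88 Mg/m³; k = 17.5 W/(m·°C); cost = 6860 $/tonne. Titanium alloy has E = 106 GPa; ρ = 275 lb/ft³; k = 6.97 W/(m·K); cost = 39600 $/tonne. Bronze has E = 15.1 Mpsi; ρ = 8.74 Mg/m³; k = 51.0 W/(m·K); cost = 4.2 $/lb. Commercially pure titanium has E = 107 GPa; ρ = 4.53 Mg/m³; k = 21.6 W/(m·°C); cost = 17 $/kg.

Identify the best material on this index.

aluminum alloy

Screen on constraints: k ≥ 52.8 W/(m·K); cost ≤ 8.1 $/kg. Survivors: gray cast iron, aluminum alloy.
In SI units:
  gray cast iron: E = 113.8 GPa, ρ = 7210 kg/m³
  aluminum alloy: E = 69.57 GPa, ρ = 2700 kg/m³
  aluminum alloy: M = 3.09×10⁻³
  gray cast iron: M = 1.48×10⁻³
Aluminum alloy ranks first.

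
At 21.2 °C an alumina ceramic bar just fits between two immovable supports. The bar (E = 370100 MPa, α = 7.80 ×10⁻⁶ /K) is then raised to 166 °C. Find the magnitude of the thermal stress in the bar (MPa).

E = 370100 MPa = 370.1 GPa.
ΔT = 144.8 K. Constrained thermal stress σ = E·α·ΔT = 370.1×10³ MPa × 7.80×10⁻⁶ × 144.8 = 418 MPa (compressive).

418 MPa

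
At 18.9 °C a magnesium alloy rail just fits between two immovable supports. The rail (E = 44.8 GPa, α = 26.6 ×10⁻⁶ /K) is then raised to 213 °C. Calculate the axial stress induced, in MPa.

231 MPa

ΔT = 194.1 K. Constrained thermal stress σ = E·α·ΔT = 44.80×10³ MPa × 26.6×10⁻⁶ × 194.1 = 231 MPa (compressive).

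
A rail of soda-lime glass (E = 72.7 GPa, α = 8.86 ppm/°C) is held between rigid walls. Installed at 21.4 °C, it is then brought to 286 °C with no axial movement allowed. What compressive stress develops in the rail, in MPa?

170 MPa

ΔT = 264.6 K. Constrained thermal stress σ = E·α·ΔT = 72.70×10³ MPa × 8.86×10⁻⁶ × 264.6 = 170 MPa (compressive).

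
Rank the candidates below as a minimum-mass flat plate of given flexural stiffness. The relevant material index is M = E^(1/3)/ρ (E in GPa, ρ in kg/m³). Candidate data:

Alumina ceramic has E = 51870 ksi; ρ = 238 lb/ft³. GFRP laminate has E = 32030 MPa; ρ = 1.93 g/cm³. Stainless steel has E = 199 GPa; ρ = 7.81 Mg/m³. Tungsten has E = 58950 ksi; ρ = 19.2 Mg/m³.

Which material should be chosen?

In SI units:
  alumina ceramic: E = 357.6 GPa, ρ = 3812 kg/m³
  GFRP laminate: E = 32.03 GPa, ρ = 1930 kg/m³
  stainless steel: E = 199.0 GPa, ρ = 7810 kg/m³
  tungsten: E = 406.4 GPa, ρ = 19200 kg/m³
  alumina ceramic: M = 1.86×10⁻³
  GFRP laminate: M = 1.65×10⁻³
  stainless steel: M = 0.748×10⁻³
  tungsten: M = 0.386×10⁻³
Alumina ceramic ranks first.

alumina ceramic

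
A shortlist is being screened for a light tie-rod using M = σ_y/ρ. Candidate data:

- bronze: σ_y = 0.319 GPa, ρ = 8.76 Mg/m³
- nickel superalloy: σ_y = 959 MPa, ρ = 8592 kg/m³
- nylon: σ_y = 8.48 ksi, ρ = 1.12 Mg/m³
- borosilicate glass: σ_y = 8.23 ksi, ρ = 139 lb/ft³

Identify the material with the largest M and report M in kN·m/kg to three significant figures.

In SI units:
  bronze: σ_y = 319.0 MPa, ρ = 8760 kg/m³
  nickel superalloy: σ_y = 959.0 MPa, ρ = 8592 kg/m³
  nylon: σ_y = 58.47 MPa, ρ = 1120 kg/m³
  borosilicate glass: σ_y = 56.74 MPa, ρ = 2227 kg/m³
  nickel superalloy: M = 112 kN·m/kg
  nylon: M = 52.2 kN·m/kg
  bronze: M = 36.4 kN·m/kg
  borosilicate glass: M = 25.5 kN·m/kg
Highest index: nickel superalloy.

nickel superalloy, M = 112 kN·m/kg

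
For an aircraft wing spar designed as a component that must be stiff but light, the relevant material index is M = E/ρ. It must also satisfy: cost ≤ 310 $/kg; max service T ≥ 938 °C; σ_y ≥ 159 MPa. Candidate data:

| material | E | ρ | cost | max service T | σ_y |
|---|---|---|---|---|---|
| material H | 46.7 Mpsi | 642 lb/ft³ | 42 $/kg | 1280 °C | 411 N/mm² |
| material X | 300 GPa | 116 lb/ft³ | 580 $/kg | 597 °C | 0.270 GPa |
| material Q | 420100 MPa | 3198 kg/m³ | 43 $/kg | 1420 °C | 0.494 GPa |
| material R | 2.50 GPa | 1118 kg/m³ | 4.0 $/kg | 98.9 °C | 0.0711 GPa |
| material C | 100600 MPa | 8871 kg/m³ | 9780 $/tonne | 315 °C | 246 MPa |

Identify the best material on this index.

material Q

Screen on constraints: cost ≤ 310 $/kg; max service T ≥ 938 °C; σ_y ≥ 159 MPa. Survivors: material H, material Q.
Normalizing units and computing the index:
  material H: E = 322.0 GPa, ρ = 10280 kg/m³
  material Q: E = 420.1 GPa, ρ = 3198 kg/m³
  material Q: M = 131 MN·m/kg
  material H: M = 31.3 MN·m/kg
The maximum is for material Q.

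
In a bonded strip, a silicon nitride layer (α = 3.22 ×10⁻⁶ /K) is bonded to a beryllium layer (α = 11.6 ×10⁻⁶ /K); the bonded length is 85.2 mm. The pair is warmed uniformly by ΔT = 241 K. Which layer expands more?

α(silicon nitride) = 3.22×10⁻⁶/K vs α(beryllium) = 11.6×10⁻⁶/K.
Higher α expands more for the same ΔT: beryllium.

beryllium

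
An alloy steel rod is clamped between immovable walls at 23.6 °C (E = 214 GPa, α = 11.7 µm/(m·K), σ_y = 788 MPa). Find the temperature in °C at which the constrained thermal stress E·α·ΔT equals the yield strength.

338 °C

E·α·ΔT = 788.0 MPa ⇒ ΔT = 788.0 / (214.0×10³ × 11.7×10⁻⁶) = 314.7 K.
T = 23.6 + 314.7 = 338.3 °C.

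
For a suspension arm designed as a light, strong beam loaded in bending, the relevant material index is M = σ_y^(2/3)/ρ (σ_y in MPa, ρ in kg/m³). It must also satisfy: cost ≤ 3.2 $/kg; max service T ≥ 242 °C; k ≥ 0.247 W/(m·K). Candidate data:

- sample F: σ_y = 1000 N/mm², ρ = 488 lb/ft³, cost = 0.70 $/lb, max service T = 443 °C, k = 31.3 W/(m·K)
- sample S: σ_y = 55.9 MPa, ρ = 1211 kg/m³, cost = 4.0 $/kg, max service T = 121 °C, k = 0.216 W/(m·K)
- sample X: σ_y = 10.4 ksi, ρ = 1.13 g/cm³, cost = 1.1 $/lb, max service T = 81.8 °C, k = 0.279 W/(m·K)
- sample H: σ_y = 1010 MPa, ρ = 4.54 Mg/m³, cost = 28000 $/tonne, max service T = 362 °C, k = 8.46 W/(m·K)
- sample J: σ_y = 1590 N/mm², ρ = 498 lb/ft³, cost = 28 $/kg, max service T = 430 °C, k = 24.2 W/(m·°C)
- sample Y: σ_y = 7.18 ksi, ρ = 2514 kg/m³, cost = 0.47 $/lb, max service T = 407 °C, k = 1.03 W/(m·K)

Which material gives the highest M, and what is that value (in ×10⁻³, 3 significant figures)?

sample F, M = 12.8×10⁻³

Screen on constraints: cost ≤ 3.2 $/kg; max service T ≥ 242 °C; k ≥ 0.247 W/(m·K). Survivors: sample F, sample Y.
Normalizing units and computing the index:
  sample F: σ_y = 1000 MPa, ρ = 7817 kg/m³
  sample Y: σ_y = 49.50 MPa, ρ = 2514 kg/m³
  sample F: M = 12.8×10⁻³
  sample Y: M = 5.36×10⁻³
Sample F has the largest M.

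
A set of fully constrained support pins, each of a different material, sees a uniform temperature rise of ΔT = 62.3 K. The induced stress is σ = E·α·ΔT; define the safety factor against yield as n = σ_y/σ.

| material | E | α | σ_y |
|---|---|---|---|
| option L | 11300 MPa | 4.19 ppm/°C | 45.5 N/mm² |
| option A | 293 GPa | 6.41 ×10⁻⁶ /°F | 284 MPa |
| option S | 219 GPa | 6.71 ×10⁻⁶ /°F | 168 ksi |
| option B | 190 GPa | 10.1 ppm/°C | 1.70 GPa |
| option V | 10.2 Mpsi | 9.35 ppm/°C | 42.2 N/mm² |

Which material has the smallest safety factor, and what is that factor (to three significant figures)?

In consistent units (E in GPa, α in ×10⁻⁶/K, σ_y in MPa):
  option L: E = 11.30, α = 4.19, σ_y = 45.50 → σ = 2.95 MPa, n = 15.4
  option A: E = 293.0, α = 11.5, σ_y = 284.0 → σ = 211 MPa, n = 1.35
  option S: E = 219.0, α = 12.1, σ_y = 1158 → σ = 165 MPa, n = 7.03
  option B: E = 190.0, α = 10.1, σ_y = 1700 → σ = 120 MPa, n = 14.2
  option V: E = 70.33, α = 9.35, σ_y = 42.20 → σ = 41.0 MPa, n = 1.03
Smallest n: option V with n = 1.03.

option V, n = 1.03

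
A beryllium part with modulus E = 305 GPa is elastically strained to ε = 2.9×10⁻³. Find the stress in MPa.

884 MPa

σ = E·ε = 305000 MPa × 2.9×10⁻³ = 884 MPa.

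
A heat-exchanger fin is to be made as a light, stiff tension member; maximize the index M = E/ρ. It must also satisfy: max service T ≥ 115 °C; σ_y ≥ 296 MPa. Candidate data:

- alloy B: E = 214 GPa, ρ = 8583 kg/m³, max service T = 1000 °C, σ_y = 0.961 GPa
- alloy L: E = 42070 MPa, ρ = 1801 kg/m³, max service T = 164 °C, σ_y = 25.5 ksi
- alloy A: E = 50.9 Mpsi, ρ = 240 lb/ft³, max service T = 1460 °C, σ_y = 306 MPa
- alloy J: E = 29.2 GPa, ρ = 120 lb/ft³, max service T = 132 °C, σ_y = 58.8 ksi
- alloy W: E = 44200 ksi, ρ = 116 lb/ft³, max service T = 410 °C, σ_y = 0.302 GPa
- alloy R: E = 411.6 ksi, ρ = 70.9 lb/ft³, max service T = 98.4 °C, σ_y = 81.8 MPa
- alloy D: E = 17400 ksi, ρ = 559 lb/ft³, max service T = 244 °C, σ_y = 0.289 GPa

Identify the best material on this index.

Screen on constraints: max service T ≥ 115 °C; σ_y ≥ 296 MPa. Survivors: alloy B, alloy A, alloy J, alloy W.
In SI units:
  alloy B: E = 214.0 GPa, ρ = 8583 kg/m³
  alloy A: E = 350.9 GPa, ρ = 3844 kg/m³
  alloy J: E = 29.20 GPa, ρ = 1922 kg/m³
  alloy W: E = 304.7 GPa, ρ = 1858 kg/m³
  alloy W: M = 164 MN·m/kg
  alloy A: M = 91.3 MN·m/kg
  alloy B: M = 24.9 MN·m/kg
  alloy J: M = 15.2 MN·m/kg
Alloy W has the largest M.

alloy W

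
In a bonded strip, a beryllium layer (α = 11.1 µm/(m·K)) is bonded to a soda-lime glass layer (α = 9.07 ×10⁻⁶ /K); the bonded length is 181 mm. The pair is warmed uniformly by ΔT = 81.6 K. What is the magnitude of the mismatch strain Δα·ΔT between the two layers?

1.66×10⁻⁴

Δα = |11.1 − 9.07|×10⁻⁶/K = 2.03×10⁻⁶/K.
Mismatch strain = Δα·ΔT = 2.03×10⁻⁶ × 81.6 = 1.66×10⁻⁴.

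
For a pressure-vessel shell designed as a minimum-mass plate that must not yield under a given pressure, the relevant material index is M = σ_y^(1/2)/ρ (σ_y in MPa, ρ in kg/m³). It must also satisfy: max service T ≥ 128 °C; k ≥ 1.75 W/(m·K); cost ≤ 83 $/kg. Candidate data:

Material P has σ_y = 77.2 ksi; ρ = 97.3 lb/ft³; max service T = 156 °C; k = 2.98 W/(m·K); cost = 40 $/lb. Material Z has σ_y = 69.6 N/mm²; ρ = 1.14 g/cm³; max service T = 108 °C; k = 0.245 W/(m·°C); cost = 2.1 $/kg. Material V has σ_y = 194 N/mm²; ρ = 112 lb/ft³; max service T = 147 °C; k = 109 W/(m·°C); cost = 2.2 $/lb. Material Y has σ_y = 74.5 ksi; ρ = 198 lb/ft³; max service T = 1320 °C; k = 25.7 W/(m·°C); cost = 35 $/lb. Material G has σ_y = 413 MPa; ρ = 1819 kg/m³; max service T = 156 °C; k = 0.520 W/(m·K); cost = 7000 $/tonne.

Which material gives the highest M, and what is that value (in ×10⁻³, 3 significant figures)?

material V, M = 7.76×10⁻³

Screen on constraints: max service T ≥ 128 °C; k ≥ 1.75 W/(m·K); cost ≤ 83 $/kg. Survivors: material V, material Y.
Convert each candidate to consistent units, then evaluate M:
  material V: σ_y = 194.0 MPa, ρ = 1794 kg/m³
  material Y: σ_y = 513.7 MPa, ρ = 3172 kg/m³
  material V: M = 7.76×10⁻³
  material Y: M = 7.15×10⁻³
The maximum is for material V.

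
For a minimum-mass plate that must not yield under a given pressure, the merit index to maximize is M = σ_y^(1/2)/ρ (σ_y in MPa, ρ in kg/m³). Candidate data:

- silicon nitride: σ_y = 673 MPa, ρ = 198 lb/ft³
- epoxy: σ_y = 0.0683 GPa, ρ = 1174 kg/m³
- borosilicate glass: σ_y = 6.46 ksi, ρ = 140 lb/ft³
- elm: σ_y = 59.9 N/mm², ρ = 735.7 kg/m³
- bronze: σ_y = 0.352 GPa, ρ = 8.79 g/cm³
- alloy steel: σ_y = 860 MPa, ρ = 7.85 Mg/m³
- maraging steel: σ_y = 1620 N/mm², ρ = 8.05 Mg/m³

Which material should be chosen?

elm

In SI units:
  silicon nitride: σ_y = 673.0 MPa, ρ = 3172 kg/m³
  epoxy: σ_y = 68.30 MPa, ρ = 1174 kg/m³
  borosilicate glass: σ_y = 44.54 MPa, ρ = 2243 kg/m³
  elm: σ_y = 59.90 MPa, ρ = 735.7 kg/m³
  bronze: σ_y = 352.0 MPa, ρ = 8790 kg/m³
  alloy steel: σ_y = 860.0 MPa, ρ = 7850 kg/m³
  maraging steel: σ_y = 1620 MPa, ρ = 8050 kg/m³
  elm: M = 10.5×10⁻³
  silicon nitride: M = 8.18×10⁻³
  epoxy: M = 7.04×10⁻³
  maraging steel: M = 5.00×10⁻³
  alloy steel: M = 3.74×10⁻³
  borosilicate glass: M = 2.98×10⁻³
  bronze: M = 2.13×10⁻³
Highest index: elm.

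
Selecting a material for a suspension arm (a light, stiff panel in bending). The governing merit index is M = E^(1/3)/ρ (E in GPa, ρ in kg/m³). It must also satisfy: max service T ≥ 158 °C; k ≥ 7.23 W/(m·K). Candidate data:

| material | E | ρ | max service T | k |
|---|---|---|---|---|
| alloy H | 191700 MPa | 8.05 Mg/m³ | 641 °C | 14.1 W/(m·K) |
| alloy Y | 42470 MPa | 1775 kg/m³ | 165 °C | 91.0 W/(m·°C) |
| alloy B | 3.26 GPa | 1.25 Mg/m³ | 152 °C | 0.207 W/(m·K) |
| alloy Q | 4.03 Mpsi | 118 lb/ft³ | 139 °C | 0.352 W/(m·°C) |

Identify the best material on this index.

alloy Y

Screen on constraints: max service T ≥ 158 °C; k ≥ 7.23 W/(m·K). Survivors: alloy H, alloy Y.
Convert each candidate to consistent units, then evaluate M:
  alloy H: E = 191.7 GPa, ρ = 8050 kg/m³
  alloy Y: E = 42.47 GPa, ρ = 1775 kg/m³
  alloy Y: M = 1.97×10⁻³
  alloy H: M = 0.716×10⁻³
The maximum is for alloy Y.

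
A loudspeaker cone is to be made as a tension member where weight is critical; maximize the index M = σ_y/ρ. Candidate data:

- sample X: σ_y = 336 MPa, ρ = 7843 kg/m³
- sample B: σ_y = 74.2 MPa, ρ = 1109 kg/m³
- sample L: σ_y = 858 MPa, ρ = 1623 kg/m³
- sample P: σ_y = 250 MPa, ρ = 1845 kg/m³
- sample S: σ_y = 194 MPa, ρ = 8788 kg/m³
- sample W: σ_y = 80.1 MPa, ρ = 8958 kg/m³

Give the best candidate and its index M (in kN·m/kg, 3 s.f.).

Computing M directly (units already consistent):
  sample L: M = 529 kN·m/kg
  sample P: M = 136 kN·m/kg
  sample B: M = 66.9 kN·m/kg
  sample X: M = 42.8 kN·m/kg
  sample S: M = 22.1 kN·m/kg
  sample W: M = 8.94 kN·m/kg
Sample L has the largest M.

sample L, M = 529 kN·m/kg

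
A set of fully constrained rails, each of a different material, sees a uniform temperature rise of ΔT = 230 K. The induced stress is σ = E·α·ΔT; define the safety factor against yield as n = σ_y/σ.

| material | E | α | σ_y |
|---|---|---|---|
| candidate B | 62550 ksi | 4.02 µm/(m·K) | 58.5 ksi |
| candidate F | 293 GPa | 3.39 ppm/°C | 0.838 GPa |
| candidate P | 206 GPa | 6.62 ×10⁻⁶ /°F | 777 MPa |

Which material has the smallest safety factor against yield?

candidate B

Converting E to GPa, α to ×10⁻⁶/K, σ_y to MPa, then σ and n for each:
  candidate B: E = 431.3, α = 4.02, σ_y = 403.3 → σ = 399 MPa, n = 1.01
  candidate F: E = 293.0, α = 3.39, σ_y = 838.0 → σ = 228 MPa, n = 3.67
  candidate P: E = 206.0, α = 11.9, σ_y = 777.0 → σ = 565 MPa, n = 1.38
Candidate B has the lowest safety factor, n = 1.01.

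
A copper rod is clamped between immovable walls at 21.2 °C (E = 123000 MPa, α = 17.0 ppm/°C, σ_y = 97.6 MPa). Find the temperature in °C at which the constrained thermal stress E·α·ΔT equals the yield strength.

67.9 °C

E = 123000 MPa = 123.0 GPa.
E·α·ΔT = 97.60 MPa ⇒ ΔT = 97.60 / (123.0×10³ × 17.0×10⁻⁶) = 46.68 K.
T = 21.2 + 46.68 = 67.88 °C.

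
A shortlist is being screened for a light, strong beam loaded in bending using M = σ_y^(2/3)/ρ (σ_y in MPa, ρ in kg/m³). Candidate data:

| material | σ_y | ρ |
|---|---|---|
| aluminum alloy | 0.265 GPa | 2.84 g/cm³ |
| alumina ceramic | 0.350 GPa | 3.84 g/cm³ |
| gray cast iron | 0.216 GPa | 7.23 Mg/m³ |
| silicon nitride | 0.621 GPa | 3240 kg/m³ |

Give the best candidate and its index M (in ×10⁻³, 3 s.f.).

After converting to SI:
  aluminum alloy: σ_y = 265.0 MPa, ρ = 2840 kg/m³
  alumina ceramic: σ_y = 350.0 MPa, ρ = 3840 kg/m³
  gray cast iron: σ_y = 216.0 MPa, ρ = 7230 kg/m³
  silicon nitride: σ_y = 621.0 MPa, ρ = 3240 kg/m³
  silicon nitride: M = 22.5×10⁻³
  aluminum alloy: M = 14.5×10⁻³
  alumina ceramic: M = 12.9×10⁻³
  gray cast iron: M = 4.98×10⁻³
Highest index: silicon nitride.

silicon nitride, M = 22.5×10⁻³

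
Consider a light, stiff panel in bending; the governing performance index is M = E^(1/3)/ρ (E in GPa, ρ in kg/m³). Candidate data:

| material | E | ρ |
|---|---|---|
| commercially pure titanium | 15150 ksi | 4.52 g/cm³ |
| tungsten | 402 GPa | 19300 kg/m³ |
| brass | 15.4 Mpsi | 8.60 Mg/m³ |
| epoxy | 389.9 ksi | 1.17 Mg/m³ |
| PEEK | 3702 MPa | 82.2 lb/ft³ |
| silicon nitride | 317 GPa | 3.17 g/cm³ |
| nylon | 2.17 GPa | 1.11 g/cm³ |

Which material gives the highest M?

silicon nitride

After converting to SI:
  commercially pure titanium: E = 104.5 GPa, ρ = 4520 kg/m³
  tungsten: E = 402.0 GPa, ρ = 19300 kg/m³
  brass: E = 106.2 GPa, ρ = 8600 kg/m³
  epoxy: E = 2.688 GPa, ρ = 1170 kg/m³
  PEEK: E = 3.702 GPa, ρ = 1317 kg/m³
  silicon nitride: E = 317.0 GPa, ρ = 3170 kg/m³
  nylon: E = 2.170 GPa, ρ = 1110 kg/m³
  silicon nitride: M = 2.15×10⁻³
  epoxy: M = 1.19×10⁻³
  PEEK: M = 1.17×10⁻³
  nylon: M = 1.17×10⁻³
  commercially pure titanium: M = 1.04×10⁻³
  brass: M = 0.551×10⁻³
  tungsten: M = 0.382×10⁻³
The maximum is for silicon nitride.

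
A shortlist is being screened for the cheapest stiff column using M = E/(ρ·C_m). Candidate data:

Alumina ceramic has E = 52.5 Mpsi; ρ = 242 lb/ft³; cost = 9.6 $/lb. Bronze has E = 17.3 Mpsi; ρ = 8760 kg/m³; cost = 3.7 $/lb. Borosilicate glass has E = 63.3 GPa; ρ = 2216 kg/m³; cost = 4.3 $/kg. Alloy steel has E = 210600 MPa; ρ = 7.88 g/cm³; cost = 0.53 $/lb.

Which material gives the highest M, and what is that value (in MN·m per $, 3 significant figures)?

Normalizing units and computing the index:
  alumina ceramic: E = 362.0 GPa, ρ = 3876 kg/m³, cost = 21.16 $/kg
  bronze: E = 119.3 GPa, ρ = 8760 kg/m³, cost = 8.157 $/kg
  borosilicate glass: E = 63.30 GPa, ρ = 2216 kg/m³, cost = 4.300 $/kg
  alloy steel: E = 210.6 GPa, ρ = 7880 kg/m³, cost = 1.168 $/kg
  alloy steel: M = 22.9 MN·m per $
  borosilicate glass: M = 6.64 MN·m per $
  alumina ceramic: M = 4.41 MN·m per $
  bronze: M = 1.67 MN·m per $
Alloy steel ranks first.

alloy steel, M = 22.9 MN·m per $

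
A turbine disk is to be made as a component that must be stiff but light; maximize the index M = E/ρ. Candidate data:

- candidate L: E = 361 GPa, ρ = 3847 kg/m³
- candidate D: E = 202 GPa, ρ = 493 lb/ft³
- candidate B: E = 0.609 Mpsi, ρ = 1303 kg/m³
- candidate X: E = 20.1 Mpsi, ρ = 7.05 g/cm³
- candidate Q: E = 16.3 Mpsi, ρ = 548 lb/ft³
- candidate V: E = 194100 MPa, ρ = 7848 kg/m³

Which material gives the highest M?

In SI units:
  candidate L: E = 361.0 GPa, ρ = 3847 kg/m³
  candidate D: E = 202.0 GPa, ρ = 7897 kg/m³
  candidate B: E = 4.199 GPa, ρ = 1303 kg/m³
  candidate X: E = 138.6 GPa, ρ = 7050 kg/m³
  candidate Q: E = 112.4 GPa, ρ = 8778 kg/m³
  candidate V: E = 194.1 GPa, ρ = 7848 kg/m³
  candidate L: M = 93.8 MN·m/kg
  candidate D: M = 25.6 MN·m/kg
  candidate V: M = 24.7 MN·m/kg
  candidate X: M = 19.7 MN·m/kg
  candidate Q: M = 12.8 MN·m/kg
  candidate B: M = 3.22 MN·m/kg
The maximum is for candidate L.

candidate L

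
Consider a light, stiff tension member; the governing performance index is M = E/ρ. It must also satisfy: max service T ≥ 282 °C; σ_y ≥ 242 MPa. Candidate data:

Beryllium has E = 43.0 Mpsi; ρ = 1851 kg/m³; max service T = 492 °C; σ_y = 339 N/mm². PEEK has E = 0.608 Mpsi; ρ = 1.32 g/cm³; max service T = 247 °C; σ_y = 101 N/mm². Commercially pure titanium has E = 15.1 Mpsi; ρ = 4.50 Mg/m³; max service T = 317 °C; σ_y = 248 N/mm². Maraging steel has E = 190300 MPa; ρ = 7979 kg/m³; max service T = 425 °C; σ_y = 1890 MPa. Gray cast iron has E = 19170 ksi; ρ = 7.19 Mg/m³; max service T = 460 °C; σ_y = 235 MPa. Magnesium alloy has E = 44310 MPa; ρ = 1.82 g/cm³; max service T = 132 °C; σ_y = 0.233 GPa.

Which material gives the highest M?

Screen on constraints: max service T ≥ 282 °C; σ_y ≥ 242 MPa. Survivors: beryllium, commercially pure titanium, maraging steel.
After converting to SI:
  beryllium: E = 296.5 GPa, ρ = 1851 kg/m³
  commercially pure titanium: E = 104.1 GPa, ρ = 4500 kg/m³
  maraging steel: E = 190.3 GPa, ρ = 7979 kg/m³
  beryllium: M = 160 MN·m/kg
  maraging steel: M = 23.9 MN·m/kg
  commercially pure titanium: M = 23.1 MN·m/kg
Beryllium ranks first.

beryllium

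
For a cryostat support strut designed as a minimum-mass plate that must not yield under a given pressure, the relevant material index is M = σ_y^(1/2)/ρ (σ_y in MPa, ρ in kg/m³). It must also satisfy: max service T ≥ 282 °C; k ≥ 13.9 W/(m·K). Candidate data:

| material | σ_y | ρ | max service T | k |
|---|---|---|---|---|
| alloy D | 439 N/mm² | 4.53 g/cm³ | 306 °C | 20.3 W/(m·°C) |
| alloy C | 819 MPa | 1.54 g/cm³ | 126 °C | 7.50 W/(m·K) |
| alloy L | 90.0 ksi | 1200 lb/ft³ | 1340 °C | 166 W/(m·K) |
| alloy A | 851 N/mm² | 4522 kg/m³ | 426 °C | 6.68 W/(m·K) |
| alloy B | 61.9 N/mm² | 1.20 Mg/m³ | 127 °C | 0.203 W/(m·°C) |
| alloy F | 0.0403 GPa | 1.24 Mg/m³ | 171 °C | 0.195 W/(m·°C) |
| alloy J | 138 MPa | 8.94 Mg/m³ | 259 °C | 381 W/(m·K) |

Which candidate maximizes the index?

alloy D

Screen on constraints: max service T ≥ 282 °C; k ≥ 13.9 W/(m·K). Survivors: alloy D, alloy L.
Convert each candidate to consistent units, then evaluate M:
  alloy D: σ_y = 439.0 MPa, ρ = 4530 kg/m³
  alloy L: σ_y = 620.5 MPa, ρ = 19220 kg/m³
  alloy D: M = 4.63×10⁻³
  alloy L: M = 1.30×10⁻³
Alloy D ranks first.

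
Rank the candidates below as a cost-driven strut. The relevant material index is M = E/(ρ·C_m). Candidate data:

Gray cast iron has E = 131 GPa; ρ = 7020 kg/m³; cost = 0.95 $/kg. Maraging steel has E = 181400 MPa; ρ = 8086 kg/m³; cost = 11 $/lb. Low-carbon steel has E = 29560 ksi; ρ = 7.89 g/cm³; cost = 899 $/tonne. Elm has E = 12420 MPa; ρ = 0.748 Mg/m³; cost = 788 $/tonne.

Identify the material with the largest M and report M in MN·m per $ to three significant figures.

Convert each candidate to consistent units, then evaluate M:
  gray cast iron: E = 131.0 GPa, ρ = 7020 kg/m³, cost = 0.9500 $/kg
  maraging steel: E = 181.4 GPa, ρ = 8086 kg/m³, cost = 24.25 $/kg
  low-carbon steel: E = 203.8 GPa, ρ = 7890 kg/m³, cost = 0.8990 $/kg
  elm: E = 12.42 GPa, ρ = 748.0 kg/m³, cost = 0.7880 $/kg
  low-carbon steel: M = 28.7 MN·m per $
  elm: M = 21.1 MN·m per $
  gray cast iron: M = 19.6 MN·m per $
  maraging steel: M = 0.925 MN·m per $
Low-carbon steel ranks first.

low-carbon steel, M = 28.7 MN·m per $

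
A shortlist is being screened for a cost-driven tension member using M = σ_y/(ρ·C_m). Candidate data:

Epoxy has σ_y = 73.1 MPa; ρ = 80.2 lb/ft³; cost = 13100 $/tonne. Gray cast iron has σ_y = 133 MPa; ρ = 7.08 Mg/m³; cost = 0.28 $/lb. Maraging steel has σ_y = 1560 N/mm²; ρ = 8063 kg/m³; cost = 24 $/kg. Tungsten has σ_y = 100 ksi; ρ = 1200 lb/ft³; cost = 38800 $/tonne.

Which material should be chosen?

gray cast iron

In SI units:
  epoxy: σ_y = 73.10 MPa, ρ = 1285 kg/m³, cost = 13.10 $/kg
  gray cast iron: σ_y = 133.0 MPa, ρ = 7080 kg/m³, cost = 0.6173 $/kg
  maraging steel: σ_y = 1560 MPa, ρ = 8063 kg/m³, cost = 24.00 $/kg
  tungsten: σ_y = 689.5 MPa, ρ = 19220 kg/m³, cost = 38.80 $/kg
  gray cast iron: M = 30.4 kN·m per $
  maraging steel: M = 8.06 kN·m per $
  epoxy: M = 4.34 kN·m per $
  tungsten: M = 0.924 kN·m per $
Highest index: gray cast iron.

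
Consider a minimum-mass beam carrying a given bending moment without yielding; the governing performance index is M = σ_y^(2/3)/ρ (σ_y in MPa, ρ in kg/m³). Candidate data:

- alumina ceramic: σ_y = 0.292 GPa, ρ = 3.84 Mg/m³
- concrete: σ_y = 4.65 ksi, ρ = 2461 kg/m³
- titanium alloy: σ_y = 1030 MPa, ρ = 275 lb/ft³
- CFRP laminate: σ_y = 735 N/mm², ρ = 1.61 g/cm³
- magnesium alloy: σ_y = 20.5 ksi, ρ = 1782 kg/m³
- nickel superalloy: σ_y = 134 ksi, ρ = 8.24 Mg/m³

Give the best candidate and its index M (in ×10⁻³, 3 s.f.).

Putting every candidate on a common basis:
  alumina ceramic: σ_y = 292.0 MPa, ρ = 3840 kg/m³
  concrete: σ_y = 32.06 MPa, ρ = 2461 kg/m³
  titanium alloy: σ_y = 1030 MPa, ρ = 4405 kg/m³
  CFRP laminate: σ_y = 735.0 MPa, ρ = 1610 kg/m³
  magnesium alloy: σ_y = 141.3 MPa, ρ = 1782 kg/m³
  nickel superalloy: σ_y = 923.9 MPa, ρ = 8240 kg/m³
  CFRP laminate: M = 50.6×10⁻³
  titanium alloy: M = 23.2×10⁻³
  magnesium alloy: M = 15.2×10⁻³
  nickel superalloy: M = 11.5×10⁻³
  alumina ceramic: M = 11.5×10⁻³
  concrete: M = 4.10×10⁻³
CFRP laminate ranks first.

CFRP laminate, M = 50.6×10⁻³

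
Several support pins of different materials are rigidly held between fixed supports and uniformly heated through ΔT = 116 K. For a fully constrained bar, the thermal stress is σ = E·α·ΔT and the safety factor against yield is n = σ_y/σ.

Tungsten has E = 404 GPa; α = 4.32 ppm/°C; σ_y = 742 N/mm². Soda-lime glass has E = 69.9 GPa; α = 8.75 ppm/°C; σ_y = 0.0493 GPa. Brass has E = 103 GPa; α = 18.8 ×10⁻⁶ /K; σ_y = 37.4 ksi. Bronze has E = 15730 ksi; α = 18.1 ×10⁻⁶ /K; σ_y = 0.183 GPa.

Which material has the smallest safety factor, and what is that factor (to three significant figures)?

In consistent units (E in GPa, α in ×10⁻⁶/K, σ_y in MPa):
  tungsten: E = 404.0, α = 4.32, σ_y = 742.0 → σ = 202 MPa, n = 3.67
  soda-lime glass: E = 69.90, α = 8.75, σ_y = 49.30 → σ = 70.9 MPa, n = 0.695
  brass: E = 103.0, α = 18.8, σ_y = 257.9 → σ = 225 MPa, n = 1.15
  bronze: E = 108.5, α = 18.1, σ_y = 183.0 → σ = 228 MPa, n = 0.804
Soda-lime glass has the lowest safety factor, n = 0.695.

soda-lime glass, n = 0.695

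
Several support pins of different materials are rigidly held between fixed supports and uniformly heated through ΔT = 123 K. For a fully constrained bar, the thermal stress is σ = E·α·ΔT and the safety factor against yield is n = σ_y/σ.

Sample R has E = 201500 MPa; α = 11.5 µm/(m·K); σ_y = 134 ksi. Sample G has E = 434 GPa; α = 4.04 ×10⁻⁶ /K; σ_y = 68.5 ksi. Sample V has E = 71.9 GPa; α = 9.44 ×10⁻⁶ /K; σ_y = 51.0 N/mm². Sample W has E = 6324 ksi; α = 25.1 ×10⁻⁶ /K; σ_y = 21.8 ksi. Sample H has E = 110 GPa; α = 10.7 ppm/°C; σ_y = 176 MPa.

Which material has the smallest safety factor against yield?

sample V

In consistent units (E in GPa, α in ×10⁻⁶/K, σ_y in MPa):
  sample R: E = 201.5, α = 11.5, σ_y = 923.9 → σ = 285 MPa, n = 3.24
  sample G: E = 434.0, α = 4.04, σ_y = 472.3 → σ = 216 MPa, n = 2.19
  sample V: E = 71.90, α = 9.44, σ_y = 51.00 → σ = 83.5 MPa, n = 0.611
  sample W: E = 43.60, α = 25.1, σ_y = 150.3 → σ = 135 MPa, n = 1.12
  sample H: E = 110.0, α = 10.7, σ_y = 176.0 → σ = 145 MPa, n = 1.22
Smallest n: sample V with n = 0.611.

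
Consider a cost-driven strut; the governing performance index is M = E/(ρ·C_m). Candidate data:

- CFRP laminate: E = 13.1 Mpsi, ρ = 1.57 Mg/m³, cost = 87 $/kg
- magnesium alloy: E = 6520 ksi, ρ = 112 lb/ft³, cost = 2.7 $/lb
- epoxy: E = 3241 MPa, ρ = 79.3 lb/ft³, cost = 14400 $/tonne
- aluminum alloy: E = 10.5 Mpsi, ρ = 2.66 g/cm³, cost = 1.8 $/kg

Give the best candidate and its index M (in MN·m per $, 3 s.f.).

Putting every candidate on a common basis:
  CFRP laminate: E = 90.32 GPa, ρ = 1570 kg/m³, cost = 87.00 $/kg
  magnesium alloy: E = 44.95 GPa, ρ = 1794 kg/m³, cost = 5.952 $/kg
  epoxy: E = 3.241 GPa, ρ = 1270 kg/m³, cost = 14.40 $/kg
  aluminum alloy: E = 72.39 GPa, ρ = 2660 kg/m³, cost = 1.800 $/kg
  aluminum alloy: M = 15.1 MN·m per $
  magnesium alloy: M = 4.21 MN·m per $
  CFRP laminate: M = 0.661 MN·m per $
  epoxy: M = 0.177 MN·m per $
Aluminum alloy ranks first.

aluminum alloy, M = 15.1 MN·m per $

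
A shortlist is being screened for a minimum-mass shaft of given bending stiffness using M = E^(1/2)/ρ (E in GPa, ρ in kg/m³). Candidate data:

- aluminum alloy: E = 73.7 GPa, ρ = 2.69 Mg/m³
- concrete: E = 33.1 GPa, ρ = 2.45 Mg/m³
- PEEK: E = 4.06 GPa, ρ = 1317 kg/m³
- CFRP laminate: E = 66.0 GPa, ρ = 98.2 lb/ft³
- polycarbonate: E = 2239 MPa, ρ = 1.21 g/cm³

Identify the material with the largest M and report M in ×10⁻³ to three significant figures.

CFRP laminate, M = 5.16×10⁻³

Putting every candidate on a common basis:
  aluminum alloy: E = 73.70 GPa, ρ = 2690 kg/m³
  concrete: E = 33.10 GPa, ρ = 2450 kg/m³
  PEEK: E = 4.060 GPa, ρ = 1317 kg/m³
  CFRP laminate: E = 66.00 GPa, ρ = 1573 kg/m³
  polycarbonate: E = 2.239 GPa, ρ = 1210 kg/m³
  CFRP laminate: M = 5.16×10⁻³
  aluminum alloy: M = 3.19×10⁻³
  concrete: M = 2.35×10⁻³
  PEEK: M = 1.53×10⁻³
  polycarbonate: M = 1.24×10⁻³
CFRP laminate ranks first.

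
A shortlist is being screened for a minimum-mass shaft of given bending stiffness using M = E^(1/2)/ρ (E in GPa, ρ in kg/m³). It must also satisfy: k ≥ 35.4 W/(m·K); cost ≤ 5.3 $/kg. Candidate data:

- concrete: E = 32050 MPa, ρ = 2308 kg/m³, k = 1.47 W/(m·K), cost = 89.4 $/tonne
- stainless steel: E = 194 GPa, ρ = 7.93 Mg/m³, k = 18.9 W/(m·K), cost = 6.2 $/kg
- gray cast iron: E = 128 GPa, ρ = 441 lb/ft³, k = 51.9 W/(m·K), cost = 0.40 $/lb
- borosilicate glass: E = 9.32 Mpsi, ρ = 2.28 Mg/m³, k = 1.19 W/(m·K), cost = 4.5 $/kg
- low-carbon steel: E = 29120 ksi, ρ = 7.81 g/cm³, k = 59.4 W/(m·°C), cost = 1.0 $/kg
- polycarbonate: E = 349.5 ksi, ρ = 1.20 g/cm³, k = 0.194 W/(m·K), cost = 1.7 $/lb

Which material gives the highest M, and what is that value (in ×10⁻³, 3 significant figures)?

Screen on constraints: k ≥ 35.4 W/(m·K); cost ≤ 5.3 $/kg. Survivors: gray cast iron, low-carbon steel.
After converting to SI:
  gray cast iron: E = 128.0 GPa, ρ = 7064 kg/m³
  low-carbon steel: E = 200.8 GPa, ρ = 7810 kg/m³
  low-carbon steel: M = 1.81×10⁻³
  gray cast iron: M = 1.60×10⁻³
The maximum is for low-carbon steel.

low-carbon steel, M = 1.81×10⁻³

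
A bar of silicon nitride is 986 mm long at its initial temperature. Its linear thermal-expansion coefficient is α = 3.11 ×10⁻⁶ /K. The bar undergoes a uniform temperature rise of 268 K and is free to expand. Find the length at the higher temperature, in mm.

ΔL = α·L₀·ΔT = 3.11×10⁻⁶ × 986 mm × 268.0 K = 0.822 mm.
L = L₀ + ΔL = 986 + 0.822 = 986.82 mm.

986.82 mm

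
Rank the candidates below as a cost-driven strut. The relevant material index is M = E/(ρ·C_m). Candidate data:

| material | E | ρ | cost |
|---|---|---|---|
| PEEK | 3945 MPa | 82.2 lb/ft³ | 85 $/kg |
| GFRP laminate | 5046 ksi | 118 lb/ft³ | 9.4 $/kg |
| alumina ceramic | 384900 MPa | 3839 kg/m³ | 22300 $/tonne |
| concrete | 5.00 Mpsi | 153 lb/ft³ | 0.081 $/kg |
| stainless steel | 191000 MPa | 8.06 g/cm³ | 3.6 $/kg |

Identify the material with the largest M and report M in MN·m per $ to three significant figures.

Convert each candidate to consistent units, then evaluate M:
  PEEK: E = 3.945 GPa, ρ = 1317 kg/m³, cost = 85.00 $/kg
  GFRP laminate: E = 34.79 GPa, ρ = 1890 kg/m³, cost = 9.400 $/kg
  alumina ceramic: E = 384.9 GPa, ρ = 3839 kg/m³, cost = 22.30 $/kg
  concrete: E = 34.47 GPa, ρ = 2451 kg/m³, cost = 0.08100 $/kg
  stainless steel: E = 191.0 GPa, ρ = 8060 kg/m³, cost = 3.600 $/kg
  concrete: M = 174 MN·m per $
  stainless steel: M = 6.58 MN·m per $
  alumina ceramic: M = 4.50 MN·m per $
  GFRP laminate: M = 1.96 MN·m per $
  PEEK: M = 0.0352 MN·m per $
Highest index: concrete.

concrete, M = 174 MN·m per $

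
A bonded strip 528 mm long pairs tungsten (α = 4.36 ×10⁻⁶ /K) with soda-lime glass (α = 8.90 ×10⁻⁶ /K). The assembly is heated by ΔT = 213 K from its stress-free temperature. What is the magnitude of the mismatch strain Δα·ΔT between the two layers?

Δα = |4.36 − 8.90|×10⁻⁶/K = 4.54×10⁻⁶/K.
Mismatch strain = Δα·ΔT = 4.54×10⁻⁶ × 213.0 = 9.67×10⁻⁴.

9.67×10⁻⁴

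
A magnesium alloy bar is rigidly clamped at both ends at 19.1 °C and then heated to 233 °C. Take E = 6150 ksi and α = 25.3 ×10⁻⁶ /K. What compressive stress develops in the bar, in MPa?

E = 6150 ksi = 42.40 GPa.
ΔT = 213.9 K. Constrained thermal stress σ = E·α·ΔT = 42.40×10³ MPa × 25.3×10⁻⁶ × 213.9 = 229 MPa (compressive).

229 MPa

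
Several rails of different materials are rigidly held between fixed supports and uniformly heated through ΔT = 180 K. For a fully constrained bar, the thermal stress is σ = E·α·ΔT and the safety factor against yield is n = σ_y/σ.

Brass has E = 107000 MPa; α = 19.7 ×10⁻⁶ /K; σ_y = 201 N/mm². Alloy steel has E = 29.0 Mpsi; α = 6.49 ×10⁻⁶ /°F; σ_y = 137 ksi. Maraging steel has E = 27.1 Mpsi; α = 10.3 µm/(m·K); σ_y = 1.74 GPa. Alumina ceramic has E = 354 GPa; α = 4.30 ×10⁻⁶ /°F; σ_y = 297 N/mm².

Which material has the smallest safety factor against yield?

Converting E to GPa, α to ×10⁻⁶/K, σ_y to MPa, then σ and n for each:
  brass: E = 107.0, α = 19.7, σ_y = 201.0 → σ = 379 MPa, n = 0.530
  alloy steel: E = 199.9, α = 11.7, σ_y = 944.6 → σ = 420 MPa, n = 2.25
  maraging steel: E = 186.8, α = 10.3, σ_y = 1740 → σ = 346 MPa, n = 5.02
  alumina ceramic: E = 354.0, α = 7.74, σ_y = 297.0 → σ = 493 MPa, n = 0.602
Brass has the lowest safety factor, n = 0.530.

brass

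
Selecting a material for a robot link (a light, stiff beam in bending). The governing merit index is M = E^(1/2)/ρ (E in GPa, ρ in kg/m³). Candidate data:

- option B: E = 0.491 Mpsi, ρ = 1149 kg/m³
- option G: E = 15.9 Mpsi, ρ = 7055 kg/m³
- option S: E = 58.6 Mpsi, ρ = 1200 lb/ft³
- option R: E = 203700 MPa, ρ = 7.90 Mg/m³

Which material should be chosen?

option R

Convert each candidate to consistent units, then evaluate M:
  option B: E = 3.385 GPa, ρ = 1149 kg/m³
  option G: E = 109.6 GPa, ρ = 7055 kg/m³
  option S: E = 404.0 GPa, ρ = 19220 kg/m³
  option R: E = 203.7 GPa, ρ = 7900 kg/m³
  option R: M = 1.81×10⁻³
  option B: M = 1.60×10⁻³
  option G: M = 1.48×10⁻³
  option S: M = 1.05×10⁻³
Option R ranks first.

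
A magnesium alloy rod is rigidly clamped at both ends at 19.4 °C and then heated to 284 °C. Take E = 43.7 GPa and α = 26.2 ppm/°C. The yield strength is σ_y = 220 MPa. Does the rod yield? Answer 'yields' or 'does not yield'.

yields

ΔT = 264.6 K. Constrained thermal stress σ = E·α·ΔT = 43.70×10³ MPa × 26.2×10⁻⁶ × 264.6 = 303 MPa (compressive).
Compare to σ_y = 220 MPa: σ ≥ σ_y, so it yields.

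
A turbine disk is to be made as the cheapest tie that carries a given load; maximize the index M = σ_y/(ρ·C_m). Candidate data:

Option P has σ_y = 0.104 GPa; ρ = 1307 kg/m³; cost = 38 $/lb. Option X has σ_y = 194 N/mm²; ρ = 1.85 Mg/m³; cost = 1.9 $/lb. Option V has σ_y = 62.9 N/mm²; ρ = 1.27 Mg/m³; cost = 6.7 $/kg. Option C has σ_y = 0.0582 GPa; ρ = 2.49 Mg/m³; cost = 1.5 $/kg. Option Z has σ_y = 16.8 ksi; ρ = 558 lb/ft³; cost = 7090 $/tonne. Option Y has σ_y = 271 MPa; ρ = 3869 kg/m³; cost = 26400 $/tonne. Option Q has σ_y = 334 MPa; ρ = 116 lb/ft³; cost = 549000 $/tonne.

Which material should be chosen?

Putting every candidate on a common basis:
  option P: σ_y = 104.0 MPa, ρ = 1307 kg/m³, cost = 83.77 $/kg
  option X: σ_y = 194.0 MPa, ρ = 1850 kg/m³, cost = 4.189 $/kg
  option V: σ_y = 62.90 MPa, ρ = 1270 kg/m³, cost = 6.700 $/kg
  option C: σ_y = 58.20 MPa, ρ = 2490 kg/m³, cost = 1.500 $/kg
  option Z: σ_y = 115.8 MPa, ρ = 8938 kg/m³, cost = 7.090 $/kg
  option Y: σ_y = 271.0 MPa, ρ = 3869 kg/m³, cost = 26.40 $/kg
  option Q: σ_y = 334.0 MPa, ρ = 1858 kg/m³, cost = 549.0 $/kg
  option X: M = 25.0 kN·m per $
  option C: M = 15.6 kN·m per $
  option V: M = 7.39 kN·m per $
  option Y: M = 2.65 kN·m per $
  option Z: M = 1.83 kN·m per $
  option P: M = 0.950 kN·m per $
  option Q: M = 0.327 kN·m per $
Option X has the largest M.

option X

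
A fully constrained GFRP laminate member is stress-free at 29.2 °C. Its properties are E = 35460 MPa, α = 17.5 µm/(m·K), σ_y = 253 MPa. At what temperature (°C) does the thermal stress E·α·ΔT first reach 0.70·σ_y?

E = 35460 MPa = 35.46 GPa.
E·α·ΔT = 177.1 MPa ⇒ ΔT = 177.1 / (35.46×10³ × 17.5×10⁻⁶) = 285.4 K.
T = 29.2 + 285.4 = 314.6 °C.

315 °C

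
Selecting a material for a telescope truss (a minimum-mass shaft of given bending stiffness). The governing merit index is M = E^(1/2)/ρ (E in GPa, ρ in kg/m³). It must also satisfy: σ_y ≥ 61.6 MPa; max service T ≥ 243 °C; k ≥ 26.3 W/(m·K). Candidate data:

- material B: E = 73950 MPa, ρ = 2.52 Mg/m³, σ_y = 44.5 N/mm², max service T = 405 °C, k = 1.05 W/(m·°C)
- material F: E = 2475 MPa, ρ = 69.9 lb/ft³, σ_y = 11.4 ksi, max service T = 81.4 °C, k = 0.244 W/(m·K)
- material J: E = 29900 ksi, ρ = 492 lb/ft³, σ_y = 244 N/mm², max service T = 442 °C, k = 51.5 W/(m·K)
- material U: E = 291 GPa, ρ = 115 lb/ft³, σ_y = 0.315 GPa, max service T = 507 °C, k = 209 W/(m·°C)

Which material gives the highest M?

material U

Screen on constraints: σ_y ≥ 61.6 MPa; max service T ≥ 243 °C; k ≥ 26.3 W/(m·K). Survivors: material J, material U.
Normalizing units and computing the index:
  material J: E = 206.2 GPa, ρ = 7881 kg/m³
  material U: E = 291.0 GPa, ρ = 1842 kg/m³
  material U: M = 9.26×10⁻³
  material J: M = 1.82×10⁻³
Material U has the largest M.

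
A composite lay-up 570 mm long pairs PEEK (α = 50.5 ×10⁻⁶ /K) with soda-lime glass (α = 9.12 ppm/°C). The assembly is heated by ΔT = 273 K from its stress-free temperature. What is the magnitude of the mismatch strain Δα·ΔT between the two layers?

Δα = |50.5 − 9.12|×10⁻⁶/K = 41.4×10⁻⁶/K.
Mismatch strain = Δα·ΔT = 41.4×10⁻⁶ × 273.0 = 0.0113.

0.0113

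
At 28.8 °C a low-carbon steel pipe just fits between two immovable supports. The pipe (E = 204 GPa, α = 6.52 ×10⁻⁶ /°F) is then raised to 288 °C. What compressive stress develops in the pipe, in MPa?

621 MPa

α = 6.52×10⁻⁶/°F × 9/5 = 11.7×10⁻⁶/K.
ΔT = 259.2 K. Constrained thermal stress σ = E·α·ΔT = 204.0×10³ MPa × 11.7×10⁻⁶ × 259.2 = 621 MPa (compressive).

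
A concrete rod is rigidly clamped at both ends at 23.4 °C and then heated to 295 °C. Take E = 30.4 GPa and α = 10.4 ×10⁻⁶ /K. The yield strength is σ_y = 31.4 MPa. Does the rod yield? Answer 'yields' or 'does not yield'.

yields

ΔT = 271.6 K. Constrained thermal stress σ = E·α·ΔT = 30.40×10³ MPa × 10.4×10⁻⁶ × 271.6 = 85.9 MPa (compressive).
Compare to σ_y = 31.4 MPa: σ ≥ σ_y, so it yields.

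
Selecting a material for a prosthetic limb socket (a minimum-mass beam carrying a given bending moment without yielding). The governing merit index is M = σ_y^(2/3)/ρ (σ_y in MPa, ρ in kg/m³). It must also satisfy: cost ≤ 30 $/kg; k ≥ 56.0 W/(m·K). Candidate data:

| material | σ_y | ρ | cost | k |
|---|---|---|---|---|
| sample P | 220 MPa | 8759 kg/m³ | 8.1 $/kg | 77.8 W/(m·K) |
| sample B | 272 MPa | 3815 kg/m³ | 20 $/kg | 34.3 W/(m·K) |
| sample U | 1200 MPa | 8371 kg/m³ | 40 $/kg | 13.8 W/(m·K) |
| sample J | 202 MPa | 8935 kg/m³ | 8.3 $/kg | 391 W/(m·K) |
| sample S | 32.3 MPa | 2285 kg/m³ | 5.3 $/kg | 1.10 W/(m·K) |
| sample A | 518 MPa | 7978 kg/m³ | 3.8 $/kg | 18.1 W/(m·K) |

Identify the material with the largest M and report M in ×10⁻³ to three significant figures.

Screen on constraints: cost ≤ 30 $/kg; k ≥ 56.0 W/(m·K). Survivors: sample P, sample J.
Computing M directly (units already consistent):
  sample P: M = 4.16×10⁻³
  sample J: M = 3.85×10⁻³
Sample P ranks first.

sample P, M = 4.16×10⁻³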